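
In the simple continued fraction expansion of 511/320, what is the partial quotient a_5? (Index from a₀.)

2

511 = 1·320 + 191   →  a_0 = 1
320 = 1·191 + 129   →  a_1 = 1
191 = 1·129 + 62   →  a_2 = 1
129 = 2·62 + 5   →  a_3 = 2
62 = 12·5 + 2   →  a_4 = 12
5 = 2·2 + 1   →  a_5 = 2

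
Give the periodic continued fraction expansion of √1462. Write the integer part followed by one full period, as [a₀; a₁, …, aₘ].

a₀ = ⌊√1462⌋ = 38.
With m₀=0, d₀=1 and mₖ₊₁ = dₖaₖ − mₖ, dₖ₊₁ = (n − mₖ₊₁²)/dₖ, aₖ₊₁ = ⌊(a₀+mₖ₊₁)/dₖ₊₁⌋:
  k=1: m=38, d=18, a=4
  k=2: m=34, d=17, a=4
  k=3: m=34, d=18, a=4
  k=4: m=38, d=1, a=76
d=1 and a=2a₀=76 at k=4, so the next step gives (m, d) = (38, 18) again — its k=1 value — and the period has length 4.

[38; 4, 4, 4, 76]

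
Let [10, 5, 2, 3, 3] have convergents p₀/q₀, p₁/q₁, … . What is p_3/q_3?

Using pₖ = aₖpₖ₋₁ + pₖ₋₂, qₖ = aₖqₖ₋₁ + qₖ₋₂ (with p₋₁=1, p₋₂=0, q₋₁=0, q₋₂=1):
  k=0: a=10, p=10, q=1
  k=1: a=5, p=51, q=5
  k=2: a=2, p=112, q=11
  k=3: a=3, p=387, q=38

387/38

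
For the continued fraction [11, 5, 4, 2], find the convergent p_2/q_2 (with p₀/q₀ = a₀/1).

235/21

Using pₖ = aₖpₖ₋₁ + pₖ₋₂, qₖ = aₖqₖ₋₁ + qₖ₋₂ (with p₋₁=1, p₋₂=0, q₋₁=0, q₋₂=1):
  k=0: a=11, p=11, q=1
  k=1: a=5, p=56, q=5
  k=2: a=4, p=235, q=21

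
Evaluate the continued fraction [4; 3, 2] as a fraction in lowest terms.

Using pₖ = aₖpₖ₋₁ + pₖ₋₂ and qₖ = aₖqₖ₋₁ + qₖ₋₂:
  k=0: a=4, p=4, q=1
  k=1: a=3, p=13, q=3
  k=2: a=2, p=30, q=7

30/7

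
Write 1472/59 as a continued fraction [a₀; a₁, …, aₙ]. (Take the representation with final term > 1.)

[24; 1, 18, 1, 2]

1472 = 24·59 + 56
59 = 1·56 + 3
56 = 18·3 + 2
3 = 1·2 + 1
2 = 2·1 + 0  (stop)
So 1472/59 = [24; 1, 18, 1, 2].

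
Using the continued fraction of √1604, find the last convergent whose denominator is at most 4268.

√1604 = [40; 20, 80, …] (period length 2).
Convergents:
  p_0/q_0 = 40/1
  p_1/q_1 = 801/20
  p_2/q_2 = 64120/1601
  p_3/q_3 = 1283201/32040
q_2 = 1601 ≤ 4268 < 32040 = q_3, so the answer is 64120/1601.

64120/1601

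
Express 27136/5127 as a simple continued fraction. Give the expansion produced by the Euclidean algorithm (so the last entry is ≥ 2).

[5; 3, 2, 2, 2, 6, 1, 16]

27136 = 5*5127 + 1501
5127 = 3*1501 + 624
1501 = 2*624 + 253
624 = 2*253 + 118
253 = 2*118 + 17
118 = 6*17 + 16
17 = 1*16 + 1
16 = 16*1 + 0  (stop)
So 27136/5127 = [5; 3, 2, 2, 2, 6, 1, 16].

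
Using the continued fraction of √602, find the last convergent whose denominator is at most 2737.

√602 = [24; 1, 1, 6, 1, 1, 48, …] (period length 6).
Convergents:
  p_0/q_0 = 24/1
  p_1/q_1 = 25/1
  p_2/q_2 = 49/2
  p_3/q_3 = 319/13
  p_4/q_4 = 368/15
  p_5/q_5 = 687/28
  p_6/q_6 = 33344/1359
  p_7/q_7 = 34031/1387
  p_8/q_8 = 67375/2746
q_7 = 1387 ≤ 2737 < 2746 = q_8, so the answer is 34031/1387.

34031/1387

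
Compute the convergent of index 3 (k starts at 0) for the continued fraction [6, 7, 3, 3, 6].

448/73

Using pₖ = aₖpₖ₋₁ + pₖ₋₂, qₖ = aₖqₖ₋₁ + qₖ₋₂ (with p₋₁=1, p₋₂=0, q₋₁=0, q₋₂=1):
  k=0: a=6, p=6, q=1
  k=1: a=7, p=43, q=7
  k=2: a=3, p=135, q=22
  k=3: a=3, p=448, q=73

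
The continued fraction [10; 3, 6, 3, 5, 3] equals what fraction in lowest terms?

Fold from the inside: start with 3/1.
  5 + 1/3 = 16/3
  3 + 3/16 = 51/16
  6 + 16/51 = 322/51
  3 + 51/322 = 1017/322
  10 + 322/1017 = 10492/1017

10492/1017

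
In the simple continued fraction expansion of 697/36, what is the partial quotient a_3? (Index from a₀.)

3

697 = 19·36 + 13   →  a_0 = 19
36 = 2·13 + 10   →  a_1 = 2
13 = 1·10 + 3   →  a_2 = 1
10 = 3·3 + 1   →  a_3 = 3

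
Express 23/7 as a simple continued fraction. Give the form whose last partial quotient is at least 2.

23 = 3·7 + 2
7 = 3·2 + 1
2 = 2·1 + 0  (stop)
So 23/7 = [3; 3, 2].

[3; 3, 2]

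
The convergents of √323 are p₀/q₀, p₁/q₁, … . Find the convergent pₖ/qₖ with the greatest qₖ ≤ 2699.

23274/1295

√323 = [17; 1, 34, …] (period length 2).
Convergents:
  p_0/q_0 = 17/1
  p_1/q_1 = 18/1
  p_2/q_2 = 629/35
  p_3/q_3 = 647/36
  p_4/q_4 = 22627/1259
  p_5/q_5 = 23274/1295
  p_6/q_6 = 813943/45289
q_5 = 1295 ≤ 2699 < 45289 = q_6, so the answer is 23274/1295.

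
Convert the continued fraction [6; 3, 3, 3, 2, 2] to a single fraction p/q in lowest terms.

Fold from the inside: start with 2/1.
  2 + 1/2 = 5/2
  3 + 2/5 = 17/5
  3 + 5/17 = 56/17
  3 + 17/56 = 185/56
  6 + 56/185 = 1166/185

1166/185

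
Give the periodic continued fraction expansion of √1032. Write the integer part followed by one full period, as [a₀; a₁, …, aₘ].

[32; 8, 64]

a₀ = ⌊√1032⌋ = 32.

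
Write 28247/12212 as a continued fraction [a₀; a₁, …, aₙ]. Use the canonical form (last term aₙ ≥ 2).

28247 = 2*12212 + 3823
12212 = 3*3823 + 743
3823 = 5*743 + 108
743 = 6*108 + 95
108 = 1*95 + 13
95 = 7*13 + 4
13 = 3*4 + 1
4 = 4*1 + 0  (stop)
So 28247/12212 = [2; 3, 5, 6, 1, 7, 3, 4].

[2; 3, 5, 6, 1, 7, 3, 4]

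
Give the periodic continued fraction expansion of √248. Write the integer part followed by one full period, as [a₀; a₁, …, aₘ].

a₀ = ⌊√248⌋ = 15.
With m₀=0, d₀=1 and mₖ₊₁ = dₖaₖ − mₖ, dₖ₊₁ = (n − mₖ₊₁²)/dₖ, aₖ₊₁ = ⌊(a₀+mₖ₊₁)/dₖ₊₁⌋:
  k=1: m=15, d=23, a=1
  k=2: m=8, d=8, a=2
  k=3: m=8, d=23, a=1
  k=4: m=15, d=1, a=30
d=1 and a=2a₀=30 at k=4, so the next step gives (m, d) = (15, 23) again — its k=1 value — and the period has length 4.

[15; 1, 2, 1, 30]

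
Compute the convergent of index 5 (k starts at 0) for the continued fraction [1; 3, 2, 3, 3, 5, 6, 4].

Using pₖ = aₖpₖ₋₁ + pₖ₋₂, qₖ = aₖqₖ₋₁ + qₖ₋₂ (with p₋₁=1, p₋₂=0, q₋₁=0, q₋₂=1):
  k=0: a=1, p=1, q=1
  k=1: a=3, p=4, q=3
  k=2: a=2, p=9, q=7
  k=3: a=3, p=31, q=24
  k=4: a=3, p=102, q=79
  k=5: a=5, p=541, q=419

541/419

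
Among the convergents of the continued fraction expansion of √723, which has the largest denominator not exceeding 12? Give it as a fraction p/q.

242/9

√723 = [26; 1, 7, 1, 52, …] (period length 4).
Convergents:
  p_0/q_0 = 26/1
  p_1/q_1 = 27/1
  p_2/q_2 = 215/8
  p_3/q_3 = 242/9
  p_4/q_4 = 12799/476
q_3 = 9 ≤ 12 < 476 = q_4, so the answer is 242/9.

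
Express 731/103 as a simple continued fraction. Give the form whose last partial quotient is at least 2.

731 = 7·103 + 10
103 = 10·10 + 3
10 = 3·3 + 1
3 = 3·1 + 0  (stop)
So 731/103 = [7; 10, 3, 3].

[7; 10, 3, 3]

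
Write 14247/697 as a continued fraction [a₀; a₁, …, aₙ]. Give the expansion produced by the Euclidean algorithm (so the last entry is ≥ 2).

14247 = 20×697 + 307
697 = 2×307 + 83
307 = 3×83 + 58
83 = 1×58 + 25
58 = 2×25 + 8
25 = 3×8 + 1
8 = 8×1 + 0  (stop)
So 14247/697 = [20; 2, 3, 1, 2, 3, 8].

[20; 2, 3, 1, 2, 3, 8]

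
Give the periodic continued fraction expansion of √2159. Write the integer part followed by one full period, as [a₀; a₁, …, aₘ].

a₀ = ⌊√2159⌋ = 46.
With m₀=0, d₀=1 and mₖ₊₁ = dₖaₖ − mₖ, dₖ₊₁ = (n − mₖ₊₁²)/dₖ, aₖ₊₁ = ⌊(a₀+mₖ₊₁)/dₖ₊₁⌋:
  k=1: m=46, d=43, a=2
  k=2: m=40, d=13, a=6
  k=3: m=38, d=55, a=1
  k=4: m=17, d=34, a=1
  k=5: m=17, d=55, a=1
  k=6: m=38, d=13, a=6
  k=7: m=40, d=43, a=2
  k=8: m=46, d=1, a=92
d=1 and a=2a₀=92 at k=8, so the next step gives (m, d) = (46, 43) again — its k=1 value — and the period has length 8.

[46; 2, 6, 1, 1, 1, 6, 2, 92]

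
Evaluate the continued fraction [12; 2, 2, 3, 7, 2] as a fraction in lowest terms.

3289/265

Using pₖ = aₖpₖ₋₁ + pₖ₋₂ and qₖ = aₖqₖ₋₁ + qₖ₋₂:
  k=0: a=12, p=12, q=1
  k=1: a=2, p=25, q=2
  k=2: a=2, p=62, q=5
  k=3: a=3, p=211, q=17
  k=4: a=7, p=1539, q=124
  k=5: a=2, p=3289, q=265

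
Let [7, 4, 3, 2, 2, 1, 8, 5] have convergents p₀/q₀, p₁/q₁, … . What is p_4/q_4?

528/73

Using pₖ = aₖpₖ₋₁ + pₖ₋₂, qₖ = aₖqₖ₋₁ + qₖ₋₂ (with p₋₁=1, p₋₂=0, q₋₁=0, q₋₂=1):
  k=0: a=7, p=7, q=1
  k=1: a=4, p=29, q=4
  k=2: a=3, p=94, q=13
  k=3: a=2, p=217, q=30
  k=4: a=2, p=528, q=73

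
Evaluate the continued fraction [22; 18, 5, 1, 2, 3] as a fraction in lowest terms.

Fold from the inside: start with 3/1.
  2 + 1/3 = 7/3
  1 + 3/7 = 10/7
  5 + 7/10 = 57/10
  18 + 10/57 = 1036/57
  22 + 57/1036 = 22849/1036

22849/1036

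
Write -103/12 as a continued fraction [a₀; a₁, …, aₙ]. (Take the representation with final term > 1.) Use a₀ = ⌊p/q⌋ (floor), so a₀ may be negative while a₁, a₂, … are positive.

-103 = -9×12 + 5
12 = 2×5 + 2
5 = 2×2 + 1
2 = 2×1 + 0  (stop)
So -103/12 = [-9; 2, 2, 2].

[-9; 2, 2, 2]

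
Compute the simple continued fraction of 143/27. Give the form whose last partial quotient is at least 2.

143 = 5*27 + 8
27 = 3*8 + 3
8 = 2*3 + 2
3 = 1*2 + 1
2 = 2*1 + 0  (stop)
So 143/27 = [5; 3, 2, 1, 2].

[5; 3, 2, 1, 2]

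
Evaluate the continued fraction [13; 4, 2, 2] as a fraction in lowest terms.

291/22

Using pₖ = aₖpₖ₋₁ + pₖ₋₂ and qₖ = aₖqₖ₋₁ + qₖ₋₂:
  k=0: a=13, p=13, q=1
  k=1: a=4, p=53, q=4
  k=2: a=2, p=119, q=9
  k=3: a=2, p=291, q=22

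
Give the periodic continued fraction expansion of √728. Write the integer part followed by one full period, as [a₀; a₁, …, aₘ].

[26; 1, 52]

a₀ = ⌊√728⌋ = 26.
With m₀=0, d₀=1 and mₖ₊₁ = dₖaₖ − mₖ, dₖ₊₁ = (n − mₖ₊₁²)/dₖ, aₖ₊₁ = ⌊(a₀+mₖ₊₁)/dₖ₊₁⌋:
  k=1: m=26, d=52, a=1
  k=2: m=26, d=1, a=52
d=1 and a=2a₀=52 at k=2, so the next step gives (m, d) = (26, 52) again — its k=1 value — and the period has length 2.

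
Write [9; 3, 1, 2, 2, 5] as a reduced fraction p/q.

1307/141

Fold from the inside: start with 5/1.
  2 + 1/5 = 11/5
  2 + 5/11 = 27/11
  1 + 11/27 = 38/27
  3 + 27/38 = 141/38
  9 + 38/141 = 1307/141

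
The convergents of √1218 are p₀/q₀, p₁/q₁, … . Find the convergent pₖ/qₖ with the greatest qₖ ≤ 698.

√1218 = [34; 1, 8, 1, 68, …] (period length 4).
Convergents:
  p_0/q_0 = 34/1
  p_1/q_1 = 35/1
  p_2/q_2 = 314/9
  p_3/q_3 = 349/10
  p_4/q_4 = 24046/689
  p_5/q_5 = 24395/699
q_4 = 689 ≤ 698 < 699 = q_5, so the answer is 24046/689.

24046/689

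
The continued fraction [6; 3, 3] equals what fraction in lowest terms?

63/10

Using pₖ = aₖpₖ₋₁ + pₖ₋₂ and qₖ = aₖqₖ₋₁ + qₖ₋₂:
  k=0: a=6, p=6, q=1
  k=1: a=3, p=19, q=3
  k=2: a=3, p=63, q=10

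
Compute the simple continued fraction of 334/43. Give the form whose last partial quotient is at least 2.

334 = 7·43 + 33
43 = 1·33 + 10
33 = 3·10 + 3
10 = 3·3 + 1
3 = 3·1 + 0  (stop)
So 334/43 = [7; 1, 3, 3, 3].

[7; 1, 3, 3, 3]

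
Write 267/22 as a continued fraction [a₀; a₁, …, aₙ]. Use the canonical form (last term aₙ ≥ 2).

267 = 12·22 + 3
22 = 7·3 + 1
3 = 3·1 + 0  (stop)
So 267/22 = [12; 7, 3].

[12; 7, 3]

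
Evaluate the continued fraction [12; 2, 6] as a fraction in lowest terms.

162/13

Fold from the inside: start with 6/1.
  2 + 1/6 = 13/6
  12 + 6/13 = 162/13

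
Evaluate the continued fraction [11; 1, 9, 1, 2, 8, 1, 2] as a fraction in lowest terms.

10299/865

Fold from the inside: start with 2/1.
  1 + 1/2 = 3/2
  8 + 2/3 = 26/3
  2 + 3/26 = 55/26
  1 + 26/55 = 81/55
  9 + 55/81 = 784/81
  1 + 81/784 = 865/784
  11 + 784/865 = 10299/865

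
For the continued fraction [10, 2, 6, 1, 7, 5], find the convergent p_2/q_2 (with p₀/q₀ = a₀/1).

Using pₖ = aₖpₖ₋₁ + pₖ₋₂, qₖ = aₖqₖ₋₁ + qₖ₋₂ (with p₋₁=1, p₋₂=0, q₋₁=0, q₋₂=1):
  k=0: a=10, p=10, q=1
  k=1: a=2, p=21, q=2
  k=2: a=6, p=136, q=13

136/13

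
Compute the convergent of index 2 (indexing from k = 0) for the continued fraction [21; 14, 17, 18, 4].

5036/239

Using pₖ = aₖpₖ₋₁ + pₖ₋₂, qₖ = aₖqₖ₋₁ + qₖ₋₂ (with p₋₁=1, p₋₂=0, q₋₁=0, q₋₂=1):
  k=0: a=21, p=21, q=1
  k=1: a=14, p=295, q=14
  k=2: a=17, p=5036, q=239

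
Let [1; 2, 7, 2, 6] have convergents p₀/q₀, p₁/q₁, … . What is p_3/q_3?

Using pₖ = aₖpₖ₋₁ + pₖ₋₂, qₖ = aₖqₖ₋₁ + qₖ₋₂ (with p₋₁=1, p₋₂=0, q₋₁=0, q₋₂=1):
  k=0: a=1, p=1, q=1
  k=1: a=2, p=3, q=2
  k=2: a=7, p=22, q=15
  k=3: a=2, p=47, q=32

47/32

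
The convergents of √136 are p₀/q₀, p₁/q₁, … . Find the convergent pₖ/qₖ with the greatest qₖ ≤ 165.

√136 = [11; 1, 1, 1, 22, …] (period length 4).
Convergents:
  p_0/q_0 = 11/1
  p_1/q_1 = 12/1
  p_2/q_2 = 23/2
  p_3/q_3 = 35/3
  p_4/q_4 = 793/68
  p_5/q_5 = 828/71
  p_6/q_6 = 1621/139
  p_7/q_7 = 2449/210
q_6 = 139 ≤ 165 < 210 = q_7, so the answer is 1621/139.

1621/139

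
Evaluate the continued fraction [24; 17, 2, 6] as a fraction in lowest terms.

5461/227

Using pₖ = aₖpₖ₋₁ + pₖ₋₂ and qₖ = aₖqₖ₋₁ + qₖ₋₂:
  k=0: a=24, p=24, q=1
  k=1: a=17, p=409, q=17
  k=2: a=2, p=842, q=35
  k=3: a=6, p=5461, q=227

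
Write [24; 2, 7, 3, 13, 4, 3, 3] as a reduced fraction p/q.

Using pₖ = aₖpₖ₋₁ + pₖ₋₂ and qₖ = aₖqₖ₋₁ + qₖ₋₂:
  k=0: a=24, p=24, q=1
  k=1: a=2, p=49, q=2
  k=2: a=7, p=367, q=15
  k=3: a=3, p=1150, q=47
  k=4: a=13, p=15317, q=626
  k=5: a=4, p=62418, q=2551
  k=6: a=3, p=202571, q=8279
  k=7: a=3, p=670131, q=27388

670131/27388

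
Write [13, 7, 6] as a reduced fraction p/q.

Using pₖ = aₖpₖ₋₁ + pₖ₋₂ and qₖ = aₖqₖ₋₁ + qₖ₋₂:
  k=0: a=13, p=13, q=1
  k=1: a=7, p=92, q=7
  k=2: a=6, p=565, q=43

565/43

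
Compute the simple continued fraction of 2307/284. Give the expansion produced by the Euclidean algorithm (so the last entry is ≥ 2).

2307 = 8·284 + 35
284 = 8·35 + 4
35 = 8·4 + 3
4 = 1·3 + 1
3 = 3·1 + 0  (stop)
So 2307/284 = [8; 8, 8, 1, 3].

[8; 8, 8, 1, 3]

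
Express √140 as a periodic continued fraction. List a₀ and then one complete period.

a₀ = ⌊√140⌋ = 11.
With m₀=0, d₀=1 and mₖ₊₁ = dₖaₖ − mₖ, dₖ₊₁ = (n − mₖ₊₁²)/dₖ, aₖ₊₁ = ⌊(a₀+mₖ₊₁)/dₖ₊₁⌋:
  k=1: m=11, d=19, a=1
  k=2: m=8, d=4, a=4
  k=3: m=8, d=19, a=1
  k=4: m=11, d=1, a=22
d=1 and a=2a₀=22 at k=4, so the next step gives (m, d) = (11, 19) again — its k=1 value — and the period has length 4.

[11; 1, 4, 1, 22]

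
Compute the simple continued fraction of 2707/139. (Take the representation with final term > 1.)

2707 = 19·139 + 66
139 = 2·66 + 7
66 = 9·7 + 3
7 = 2·3 + 1
3 = 3·1 + 0  (stop)
So 2707/139 = [19; 2, 9, 2, 3].

[19; 2, 9, 2, 3]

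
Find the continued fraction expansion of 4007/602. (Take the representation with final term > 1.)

4007 = 6*602 + 395
602 = 1*395 + 207
395 = 1*207 + 188
207 = 1*188 + 19
188 = 9*19 + 17
19 = 1*17 + 2
17 = 8*2 + 1
2 = 2*1 + 0  (stop)
So 4007/602 = [6; 1, 1, 1, 9, 1, 8, 2].

[6; 1, 1, 1, 9, 1, 8, 2]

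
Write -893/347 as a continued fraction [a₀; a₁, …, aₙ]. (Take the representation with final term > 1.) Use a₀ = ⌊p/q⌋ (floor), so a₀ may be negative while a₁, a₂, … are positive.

-893 = -3×347 + 148
347 = 2×148 + 51
148 = 2×51 + 46
51 = 1×46 + 5
46 = 9×5 + 1
5 = 5×1 + 0  (stop)
So -893/347 = [-3; 2, 2, 1, 9, 5].

[-3; 2, 2, 1, 9, 5]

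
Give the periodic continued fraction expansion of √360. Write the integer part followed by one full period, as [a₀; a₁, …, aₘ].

a₀ = ⌊√360⌋ = 18.
With m₀=0, d₀=1 and mₖ₊₁ = dₖaₖ − mₖ, dₖ₊₁ = (n − mₖ₊₁²)/dₖ, aₖ₊₁ = ⌊(a₀+mₖ₊₁)/dₖ₊₁⌋:
  k=1: m=18, d=36, a=1
  k=2: m=18, d=1, a=36
d=1 and a=2a₀=36 at k=2, so the next step gives (m, d) = (18, 36) again — its k=1 value — and the period has length 2.

[18; 1, 36]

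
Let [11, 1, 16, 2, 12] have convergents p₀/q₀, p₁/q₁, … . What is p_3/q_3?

418/35

Using pₖ = aₖpₖ₋₁ + pₖ₋₂, qₖ = aₖqₖ₋₁ + qₖ₋₂ (with p₋₁=1, p₋₂=0, q₋₁=0, q₋₂=1):
  k=0: a=11, p=11, q=1
  k=1: a=1, p=12, q=1
  k=2: a=16, p=203, q=17
  k=3: a=2, p=418, q=35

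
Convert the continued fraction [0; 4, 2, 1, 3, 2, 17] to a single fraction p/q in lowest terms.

436/1901

Using pₖ = aₖpₖ₋₁ + pₖ₋₂ and qₖ = aₖqₖ₋₁ + qₖ₋₂:
  k=0: a=0, p=0, q=1
  k=1: a=4, p=1, q=4
  k=2: a=2, p=2, q=9
  k=3: a=1, p=3, q=13
  k=4: a=3, p=11, q=48
  k=5: a=2, p=25, q=109
  k=6: a=17, p=436, q=1901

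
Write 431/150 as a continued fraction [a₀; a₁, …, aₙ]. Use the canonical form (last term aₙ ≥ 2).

[2; 1, 6, 1, 8, 2]

431 = 2*150 + 131
150 = 1*131 + 19
131 = 6*19 + 17
19 = 1*17 + 2
17 = 8*2 + 1
2 = 2*1 + 0  (stop)
So 431/150 = [2; 1, 6, 1, 8, 2].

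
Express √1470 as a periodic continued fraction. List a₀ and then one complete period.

a₀ = ⌊√1470⌋ = 38.
With m₀=0, d₀=1 and mₖ₊₁ = dₖaₖ − mₖ, dₖ₊₁ = (n − mₖ₊₁²)/dₖ, aₖ₊₁ = ⌊(a₀+mₖ₊₁)/dₖ₊₁⌋:
  k=1: m=38, d=26, a=2
  k=2: m=14, d=49, a=1
  k=3: m=35, d=5, a=14
  k=4: m=35, d=49, a=1
  k=5: m=14, d=26, a=2
  k=6: m=38, d=1, a=76
d=1 and a=2a₀=76 at k=6, so the next step gives (m, d) = (38, 26) again — its k=1 value — and the period has length 6.

[38; 2, 1, 14, 1, 2, 76]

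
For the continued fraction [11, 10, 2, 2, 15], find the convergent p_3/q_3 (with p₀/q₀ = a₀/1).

577/52

Using pₖ = aₖpₖ₋₁ + pₖ₋₂, qₖ = aₖqₖ₋₁ + qₖ₋₂ (with p₋₁=1, p₋₂=0, q₋₁=0, q₋₂=1):
  k=0: a=11, p=11, q=1
  k=1: a=10, p=111, q=10
  k=2: a=2, p=233, q=21
  k=3: a=2, p=577, q=52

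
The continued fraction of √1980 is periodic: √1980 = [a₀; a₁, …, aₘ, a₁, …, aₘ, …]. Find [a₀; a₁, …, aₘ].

a₀ = ⌊√1980⌋ = 44.
With m₀=0, d₀=1 and mₖ₊₁ = dₖaₖ − mₖ, dₖ₊₁ = (n − mₖ₊₁²)/dₖ, aₖ₊₁ = ⌊(a₀+mₖ₊₁)/dₖ₊₁⌋:
  k=1: m=44, d=44, a=2
  k=2: m=44, d=1, a=88
d=1 and a=2a₀=88 at k=2, so the next step gives (m, d) = (44, 44) again — its k=1 value — and the period has length 2.

[44; 2, 88]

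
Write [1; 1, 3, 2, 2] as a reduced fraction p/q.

39/22

Fold from the inside: start with 2/1.
  2 + 1/2 = 5/2
  3 + 2/5 = 17/5
  1 + 5/17 = 22/17
  1 + 17/22 = 39/22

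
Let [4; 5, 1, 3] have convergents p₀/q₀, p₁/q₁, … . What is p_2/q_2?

25/6

Using pₖ = aₖpₖ₋₁ + pₖ₋₂, qₖ = aₖqₖ₋₁ + qₖ₋₂ (with p₋₁=1, p₋₂=0, q₋₁=0, q₋₂=1):
  k=0: a=4, p=4, q=1
  k=1: a=5, p=21, q=5
  k=2: a=1, p=25, q=6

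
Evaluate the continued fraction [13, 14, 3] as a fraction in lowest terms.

Using pₖ = aₖpₖ₋₁ + pₖ₋₂ and qₖ = aₖqₖ₋₁ + qₖ₋₂:
  k=0: a=13, p=13, q=1
  k=1: a=14, p=183, q=14
  k=2: a=3, p=562, q=43

562/43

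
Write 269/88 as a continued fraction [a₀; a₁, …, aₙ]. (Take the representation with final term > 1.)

[3; 17, 1, 1, 2]

269 = 3*88 + 5
88 = 17*5 + 3
5 = 1*3 + 2
3 = 1*2 + 1
2 = 2*1 + 0  (stop)
So 269/88 = [3; 17, 1, 1, 2].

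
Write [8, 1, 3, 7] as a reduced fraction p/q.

Using pₖ = aₖpₖ₋₁ + pₖ₋₂ and qₖ = aₖqₖ₋₁ + qₖ₋₂:
  k=0: a=8, p=8, q=1
  k=1: a=1, p=9, q=1
  k=2: a=3, p=35, q=4
  k=3: a=7, p=254, q=29

254/29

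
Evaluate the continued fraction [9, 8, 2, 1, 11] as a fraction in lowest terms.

2663/292

Using pₖ = aₖpₖ₋₁ + pₖ₋₂ and qₖ = aₖqₖ₋₁ + qₖ₋₂:
  k=0: a=9, p=9, q=1
  k=1: a=8, p=73, q=8
  k=2: a=2, p=155, q=17
  k=3: a=1, p=228, q=25
  k=4: a=11, p=2663, q=292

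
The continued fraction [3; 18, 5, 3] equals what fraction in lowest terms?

889/291

Using pₖ = aₖpₖ₋₁ + pₖ₋₂ and qₖ = aₖqₖ₋₁ + qₖ₋₂:
  k=0: a=3, p=3, q=1
  k=1: a=18, p=55, q=18
  k=2: a=5, p=278, q=91
  k=3: a=3, p=889, q=291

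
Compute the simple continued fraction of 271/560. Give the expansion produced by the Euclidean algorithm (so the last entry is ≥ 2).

271 = 0×560 + 271
560 = 2×271 + 18
271 = 15×18 + 1
18 = 18×1 + 0  (stop)
So 271/560 = [0; 2, 15, 18].

[0; 2, 15, 18]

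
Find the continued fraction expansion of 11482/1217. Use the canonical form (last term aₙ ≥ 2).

[9; 2, 3, 3, 17, 3]

11482 = 9·1217 + 529
1217 = 2·529 + 159
529 = 3·159 + 52
159 = 3·52 + 3
52 = 17·3 + 1
3 = 3·1 + 0  (stop)
So 11482/1217 = [9; 2, 3, 3, 17, 3].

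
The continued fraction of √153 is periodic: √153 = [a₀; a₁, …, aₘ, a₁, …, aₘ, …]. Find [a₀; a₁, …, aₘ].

[12; 2, 1, 2, 2, 2, 1, 2, 24]

a₀ = ⌊√153⌋ = 12.
With m₀=0, d₀=1 and mₖ₊₁ = dₖaₖ − mₖ, dₖ₊₁ = (n − mₖ₊₁²)/dₖ, aₖ₊₁ = ⌊(a₀+mₖ₊₁)/dₖ₊₁⌋:
  k=1: m=12, d=9, a=2
  k=2: m=6, d=13, a=1
  k=3: m=7, d=8, a=2
  k=4: m=9, d=9, a=2
  k=5: m=9, d=8, a=2
  k=6: m=7, d=13, a=1
  k=7: m=6, d=9, a=2
  k=8: m=12, d=1, a=24
d=1 and a=2a₀=24 at k=8, so the next step gives (m, d) = (12, 9) again — its k=1 value — and the period has length 8.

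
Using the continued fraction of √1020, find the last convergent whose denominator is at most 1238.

√1020 = [31; 1, 14, 1, 62, …] (period length 4).
Convergents:
  p_0/q_0 = 31/1
  p_1/q_1 = 32/1
  p_2/q_2 = 479/15
  p_3/q_3 = 511/16
  p_4/q_4 = 32161/1007
  p_5/q_5 = 32672/1023
  p_6/q_6 = 489569/15329
q_5 = 1023 ≤ 1238 < 15329 = q_6, so the answer is 32672/1023.

32672/1023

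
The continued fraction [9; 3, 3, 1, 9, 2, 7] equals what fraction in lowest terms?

18577/1996

Fold from the inside: start with 7/1.
  2 + 1/7 = 15/7
  9 + 7/15 = 142/15
  1 + 15/142 = 157/142
  3 + 142/157 = 613/157
  3 + 157/613 = 1996/613
  9 + 613/1996 = 18577/1996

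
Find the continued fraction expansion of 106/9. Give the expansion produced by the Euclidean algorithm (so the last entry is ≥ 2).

[11; 1, 3, 2]

106 = 11·9 + 7
9 = 1·7 + 2
7 = 3·2 + 1
2 = 2·1 + 0  (stop)
So 106/9 = [11; 1, 3, 2].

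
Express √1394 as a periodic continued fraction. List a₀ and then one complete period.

[37; 2, 1, 36, 1, 2, 74]

a₀ = ⌊√1394⌋ = 37.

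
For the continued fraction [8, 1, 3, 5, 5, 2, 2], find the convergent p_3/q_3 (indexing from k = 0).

184/21

Using pₖ = aₖpₖ₋₁ + pₖ₋₂, qₖ = aₖqₖ₋₁ + qₖ₋₂ (with p₋₁=1, p₋₂=0, q₋₁=0, q₋₂=1):
  k=0: a=8, p=8, q=1
  k=1: a=1, p=9, q=1
  k=2: a=3, p=35, q=4
  k=3: a=5, p=184, q=21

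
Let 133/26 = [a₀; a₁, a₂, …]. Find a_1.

8

133 = 5·26 + 3   →  a_0 = 5
26 = 8·3 + 2   →  a_1 = 8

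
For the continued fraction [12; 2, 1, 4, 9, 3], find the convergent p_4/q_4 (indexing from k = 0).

1594/129

Using pₖ = aₖpₖ₋₁ + pₖ₋₂, qₖ = aₖqₖ₋₁ + qₖ₋₂ (with p₋₁=1, p₋₂=0, q₋₁=0, q₋₂=1):
  k=0: a=12, p=12, q=1
  k=1: a=2, p=25, q=2
  k=2: a=1, p=37, q=3
  k=3: a=4, p=173, q=14
  k=4: a=9, p=1594, q=129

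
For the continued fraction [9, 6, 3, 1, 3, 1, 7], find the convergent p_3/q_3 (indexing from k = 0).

229/25

Using pₖ = aₖpₖ₋₁ + pₖ₋₂, qₖ = aₖqₖ₋₁ + qₖ₋₂ (with p₋₁=1, p₋₂=0, q₋₁=0, q₋₂=1):
  k=0: a=9, p=9, q=1
  k=1: a=6, p=55, q=6
  k=2: a=3, p=174, q=19
  k=3: a=1, p=229, q=25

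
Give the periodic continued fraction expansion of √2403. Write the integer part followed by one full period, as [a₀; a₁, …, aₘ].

[49; 49, 98]

a₀ = ⌊√2403⌋ = 49.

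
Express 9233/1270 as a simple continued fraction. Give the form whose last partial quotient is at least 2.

[7; 3, 1, 2, 2, 1, 3, 9]

9233 = 7×1270 + 343
1270 = 3×343 + 241
343 = 1×241 + 102
241 = 2×102 + 37
102 = 2×37 + 28
37 = 1×28 + 9
28 = 3×9 + 1
9 = 9×1 + 0  (stop)
So 9233/1270 = [7; 3, 1, 2, 2, 1, 3, 9].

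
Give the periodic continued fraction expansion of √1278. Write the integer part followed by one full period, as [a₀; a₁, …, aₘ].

[35; 1, 2, 1, 70]

a₀ = ⌊√1278⌋ = 35.
With m₀=0, d₀=1 and mₖ₊₁ = dₖaₖ − mₖ, dₖ₊₁ = (n − mₖ₊₁²)/dₖ, aₖ₊₁ = ⌊(a₀+mₖ₊₁)/dₖ₊₁⌋:
  k=1: m=35, d=53, a=1
  k=2: m=18, d=18, a=2
  k=3: m=18, d=53, a=1
  k=4: m=35, d=1, a=70
d=1 and a=2a₀=70 at k=4, so the next step gives (m, d) = (35, 53) again — its k=1 value — and the period has length 4.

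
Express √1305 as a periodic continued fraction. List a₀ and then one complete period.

a₀ = ⌊√1305⌋ = 36.
With m₀=0, d₀=1 and mₖ₊₁ = dₖaₖ − mₖ, dₖ₊₁ = (n − mₖ₊₁²)/dₖ, aₖ₊₁ = ⌊(a₀+mₖ₊₁)/dₖ₊₁⌋:
  k=1: m=36, d=9, a=8
  k=2: m=36, d=1, a=72
d=1 and a=2a₀=72 at k=2, so the next step gives (m, d) = (36, 9) again — its k=1 value — and the period has length 2.

[36; 8, 72]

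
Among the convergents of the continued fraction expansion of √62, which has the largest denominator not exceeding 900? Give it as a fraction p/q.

6937/881

√62 = [7; 1, 6, 1, 14, …] (period length 4).
Convergents:
  p_0/q_0 = 7/1
  p_1/q_1 = 8/1
  p_2/q_2 = 55/7
  p_3/q_3 = 63/8
  p_4/q_4 = 937/119
  p_5/q_5 = 1000/127
  p_6/q_6 = 6937/881
  p_7/q_7 = 7937/1008
q_6 = 881 ≤ 900 < 1008 = q_7, so the answer is 6937/881.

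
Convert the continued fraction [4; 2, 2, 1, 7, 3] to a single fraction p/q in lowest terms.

Fold from the inside: start with 3/1.
  7 + 1/3 = 22/3
  1 + 3/22 = 25/22
  2 + 22/25 = 72/25
  2 + 25/72 = 169/72
  4 + 72/169 = 748/169

748/169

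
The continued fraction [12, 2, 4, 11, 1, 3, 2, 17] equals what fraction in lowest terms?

Using pₖ = aₖpₖ₋₁ + pₖ₋₂ and qₖ = aₖqₖ₋₁ + qₖ₋₂:
  k=0: a=12, p=12, q=1
  k=1: a=2, p=25, q=2
  k=2: a=4, p=112, q=9
  k=3: a=11, p=1257, q=101
  k=4: a=1, p=1369, q=110
  k=5: a=3, p=5364, q=431
  k=6: a=2, p=12097, q=972
  k=7: a=17, p=211013, q=16955

211013/16955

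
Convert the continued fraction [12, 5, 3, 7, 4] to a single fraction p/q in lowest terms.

5899/484

Fold from the inside: start with 4/1.
  7 + 1/4 = 29/4
  3 + 4/29 = 91/29
  5 + 29/91 = 484/91
  12 + 91/484 = 5899/484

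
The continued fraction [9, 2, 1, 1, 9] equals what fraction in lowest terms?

Using pₖ = aₖpₖ₋₁ + pₖ₋₂ and qₖ = aₖqₖ₋₁ + qₖ₋₂:
  k=0: a=9, p=9, q=1
  k=1: a=2, p=19, q=2
  k=2: a=1, p=28, q=3
  k=3: a=1, p=47, q=5
  k=4: a=9, p=451, q=48

451/48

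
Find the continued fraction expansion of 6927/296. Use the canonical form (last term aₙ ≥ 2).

6927 = 23·296 + 119
296 = 2·119 + 58
119 = 2·58 + 3
58 = 19·3 + 1
3 = 3·1 + 0  (stop)
So 6927/296 = [23; 2, 2, 19, 3].

[23; 2, 2, 19, 3]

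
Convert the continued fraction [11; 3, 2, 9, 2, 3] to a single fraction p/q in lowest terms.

Fold from the inside: start with 3/1.
  2 + 1/3 = 7/3
  9 + 3/7 = 66/7
  2 + 7/66 = 139/66
  3 + 66/139 = 483/139
  11 + 139/483 = 5452/483

5452/483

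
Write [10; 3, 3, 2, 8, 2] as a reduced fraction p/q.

4235/411

Using pₖ = aₖpₖ₋₁ + pₖ₋₂ and qₖ = aₖqₖ₋₁ + qₖ₋₂:
  k=0: a=10, p=10, q=1
  k=1: a=3, p=31, q=3
  k=2: a=3, p=103, q=10
  k=3: a=2, p=237, q=23
  k=4: a=8, p=1999, q=194
  k=5: a=2, p=4235, q=411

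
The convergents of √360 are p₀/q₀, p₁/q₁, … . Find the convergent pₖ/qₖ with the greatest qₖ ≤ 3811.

√360 = [18; 1, 36, …] (period length 2).
Convergents:
  p_0/q_0 = 18/1
  p_1/q_1 = 19/1
  p_2/q_2 = 702/37
  p_3/q_3 = 721/38
  p_4/q_4 = 26658/1405
  p_5/q_5 = 27379/1443
  p_6/q_6 = 1012302/53353
q_5 = 1443 ≤ 3811 < 53353 = q_6, so the answer is 27379/1443.

27379/1443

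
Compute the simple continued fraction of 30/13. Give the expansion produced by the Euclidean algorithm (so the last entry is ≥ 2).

30 = 2×13 + 4
13 = 3×4 + 1
4 = 4×1 + 0  (stop)
So 30/13 = [2; 3, 4].

[2; 3, 4]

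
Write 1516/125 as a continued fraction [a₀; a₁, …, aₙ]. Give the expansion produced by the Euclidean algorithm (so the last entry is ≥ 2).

1516 = 12·125 + 16
125 = 7·16 + 13
16 = 1·13 + 3
13 = 4·3 + 1
3 = 3·1 + 0  (stop)
So 1516/125 = [12; 7, 1, 4, 3].

[12; 7, 1, 4, 3]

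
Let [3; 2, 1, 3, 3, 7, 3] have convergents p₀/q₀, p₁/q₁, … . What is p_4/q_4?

Using pₖ = aₖpₖ₋₁ + pₖ₋₂, qₖ = aₖqₖ₋₁ + qₖ₋₂ (with p₋₁=1, p₋₂=0, q₋₁=0, q₋₂=1):
  k=0: a=3, p=3, q=1
  k=1: a=2, p=7, q=2
  k=2: a=1, p=10, q=3
  k=3: a=3, p=37, q=11
  k=4: a=3, p=121, q=36

121/36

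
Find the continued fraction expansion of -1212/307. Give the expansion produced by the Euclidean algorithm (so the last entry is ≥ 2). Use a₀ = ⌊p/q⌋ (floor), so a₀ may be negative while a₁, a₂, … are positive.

-1212 = -4*307 + 16
307 = 19*16 + 3
16 = 5*3 + 1
3 = 3*1 + 0  (stop)
So -1212/307 = [-4; 19, 5, 3].

[-4; 19, 5, 3]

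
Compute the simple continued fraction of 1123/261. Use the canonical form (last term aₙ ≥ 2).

[4; 3, 3, 3, 2, 3]

1123 = 4×261 + 79
261 = 3×79 + 24
79 = 3×24 + 7
24 = 3×7 + 3
7 = 2×3 + 1
3 = 3×1 + 0  (stop)
So 1123/261 = [4; 3, 3, 3, 2, 3].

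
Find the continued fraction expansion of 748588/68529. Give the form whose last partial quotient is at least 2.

748588 = 10·68529 + 63298
68529 = 1·63298 + 5231
63298 = 12·5231 + 526
5231 = 9·526 + 497
526 = 1·497 + 29
497 = 17·29 + 4
29 = 7·4 + 1
4 = 4·1 + 0  (stop)
So 748588/68529 = [10; 1, 12, 9, 1, 17, 7, 4].

[10; 1, 12, 9, 1, 17, 7, 4]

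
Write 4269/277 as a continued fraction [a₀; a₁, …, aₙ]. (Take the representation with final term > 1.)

4269 = 15·277 + 114
277 = 2·114 + 49
114 = 2·49 + 16
49 = 3·16 + 1
16 = 16·1 + 0  (stop)
So 4269/277 = [15; 2, 2, 3, 16].

[15; 2, 2, 3, 16]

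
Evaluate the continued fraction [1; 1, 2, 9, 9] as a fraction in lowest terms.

Fold from the inside: start with 9/1.
  9 + 1/9 = 82/9
  2 + 9/82 = 173/82
  1 + 82/173 = 255/173
  1 + 173/255 = 428/255

428/255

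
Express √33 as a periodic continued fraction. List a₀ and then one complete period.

a₀ = ⌊√33⌋ = 5.
With m₀=0, d₀=1 and mₖ₊₁ = dₖaₖ − mₖ, dₖ₊₁ = (n − mₖ₊₁²)/dₖ, aₖ₊₁ = ⌊(a₀+mₖ₊₁)/dₖ₊₁⌋:
  k=1: m=5, d=8, a=1
  k=2: m=3, d=3, a=2
  k=3: m=3, d=8, a=1
  k=4: m=5, d=1, a=10
d=1 and a=2a₀=10 at k=4, so the next step gives (m, d) = (5, 8) again — its k=1 value — and the period has length 4.

[5; 1, 2, 1, 10]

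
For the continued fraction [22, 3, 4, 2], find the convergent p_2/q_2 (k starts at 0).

Using pₖ = aₖpₖ₋₁ + pₖ₋₂, qₖ = aₖqₖ₋₁ + qₖ₋₂ (with p₋₁=1, p₋₂=0, q₋₁=0, q₋₂=1):
  k=0: a=22, p=22, q=1
  k=1: a=3, p=67, q=3
  k=2: a=4, p=290, q=13

290/13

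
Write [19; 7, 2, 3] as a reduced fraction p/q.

Fold from the inside: start with 3/1.
  2 + 1/3 = 7/3
  7 + 3/7 = 52/7
  19 + 7/52 = 995/52

995/52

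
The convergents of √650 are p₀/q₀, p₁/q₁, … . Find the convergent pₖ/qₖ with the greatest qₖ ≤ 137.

2575/101

√650 = [25; 2, 50, …] (period length 2).
Convergents:
  p_0/q_0 = 25/1
  p_1/q_1 = 51/2
  p_2/q_2 = 2575/101
  p_3/q_3 = 5201/204
q_2 = 101 ≤ 137 < 204 = q_3, so the answer is 2575/101.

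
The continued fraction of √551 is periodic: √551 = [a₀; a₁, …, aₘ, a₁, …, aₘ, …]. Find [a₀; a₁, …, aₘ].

[23; 2, 8, 1, 8, 2, 46]

a₀ = ⌊√551⌋ = 23.
With m₀=0, d₀=1 and mₖ₊₁ = dₖaₖ − mₖ, dₖ₊₁ = (n − mₖ₊₁²)/dₖ, aₖ₊₁ = ⌊(a₀+mₖ₊₁)/dₖ₊₁⌋:
  k=1: m=23, d=22, a=2
  k=2: m=21, d=5, a=8
  k=3: m=19, d=38, a=1
  k=4: m=19, d=5, a=8
  k=5: m=21, d=22, a=2
  k=6: m=23, d=1, a=46
d=1 and a=2a₀=46 at k=6, so the next step gives (m, d) = (23, 22) again — its k=1 value — and the period has length 6.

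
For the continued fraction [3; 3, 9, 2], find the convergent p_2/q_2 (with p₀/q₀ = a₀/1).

93/28

Using pₖ = aₖpₖ₋₁ + pₖ₋₂, qₖ = aₖqₖ₋₁ + qₖ₋₂ (with p₋₁=1, p₋₂=0, q₋₁=0, q₋₂=1):
  k=0: a=3, p=3, q=1
  k=1: a=3, p=10, q=3
  k=2: a=9, p=93, q=28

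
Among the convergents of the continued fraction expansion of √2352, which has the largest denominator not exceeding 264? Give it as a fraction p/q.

9360/193

√2352 = [48; 2, 96, …] (period length 2).
Convergents:
  p_0/q_0 = 48/1
  p_1/q_1 = 97/2
  p_2/q_2 = 9360/193
  p_3/q_3 = 18817/388
q_2 = 193 ≤ 264 < 388 = q_3, so the answer is 9360/193.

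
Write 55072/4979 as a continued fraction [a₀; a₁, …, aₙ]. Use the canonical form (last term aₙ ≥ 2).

[11; 16, 2, 3, 5, 8]

55072 = 11·4979 + 303
4979 = 16·303 + 131
303 = 2·131 + 41
131 = 3·41 + 8
41 = 5·8 + 1
8 = 8·1 + 0  (stop)
So 55072/4979 = [11; 16, 2, 3, 5, 8].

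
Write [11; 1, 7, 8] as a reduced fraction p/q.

Using pₖ = aₖpₖ₋₁ + pₖ₋₂ and qₖ = aₖqₖ₋₁ + qₖ₋₂:
  k=0: a=11, p=11, q=1
  k=1: a=1, p=12, q=1
  k=2: a=7, p=95, q=8
  k=3: a=8, p=772, q=65

772/65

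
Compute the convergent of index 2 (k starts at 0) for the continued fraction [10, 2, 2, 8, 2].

52/5

Using pₖ = aₖpₖ₋₁ + pₖ₋₂, qₖ = aₖqₖ₋₁ + qₖ₋₂ (with p₋₁=1, p₋₂=0, q₋₁=0, q₋₂=1):
  k=0: a=10, p=10, q=1
  k=1: a=2, p=21, q=2
  k=2: a=2, p=52, q=5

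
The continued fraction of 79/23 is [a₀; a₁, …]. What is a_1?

79 = 3·23 + 10   →  a_0 = 3
23 = 2·10 + 3   →  a_1 = 2

2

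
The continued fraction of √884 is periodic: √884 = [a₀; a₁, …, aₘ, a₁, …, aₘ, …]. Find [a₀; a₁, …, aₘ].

[29; 1, 2, 1, 2, 1, 2, 1, 58]

a₀ = ⌊√884⌋ = 29.
With m₀=0, d₀=1 and mₖ₊₁ = dₖaₖ − mₖ, dₖ₊₁ = (n − mₖ₊₁²)/dₖ, aₖ₊₁ = ⌊(a₀+mₖ₊₁)/dₖ₊₁⌋:
  k=1: m=29, d=43, a=1
  k=2: m=14, d=16, a=2
  k=3: m=18, d=35, a=1
  k=4: m=17, d=17, a=2
  k=5: m=17, d=35, a=1
  k=6: m=18, d=16, a=2
  k=7: m=14, d=43, a=1
  k=8: m=29, d=1, a=58
d=1 and a=2a₀=58 at k=8, so the next step gives (m, d) = (29, 43) again — its k=1 value — and the period has length 8.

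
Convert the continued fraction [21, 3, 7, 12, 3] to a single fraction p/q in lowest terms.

17545/823

Using pₖ = aₖpₖ₋₁ + pₖ₋₂ and qₖ = aₖqₖ₋₁ + qₖ₋₂:
  k=0: a=21, p=21, q=1
  k=1: a=3, p=64, q=3
  k=2: a=7, p=469, q=22
  k=3: a=12, p=5692, q=267
  k=4: a=3, p=17545, q=823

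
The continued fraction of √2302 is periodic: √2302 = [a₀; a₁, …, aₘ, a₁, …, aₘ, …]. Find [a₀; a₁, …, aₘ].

a₀ = ⌊√2302⌋ = 47.

[47; 1, 46, 1, 94]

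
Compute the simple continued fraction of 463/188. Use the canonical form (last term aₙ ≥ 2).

[2; 2, 6, 4, 1, 2]

463 = 2·188 + 87
188 = 2·87 + 14
87 = 6·14 + 3
14 = 4·3 + 2
3 = 1·2 + 1
2 = 2·1 + 0  (stop)
So 463/188 = [2; 2, 6, 4, 1, 2].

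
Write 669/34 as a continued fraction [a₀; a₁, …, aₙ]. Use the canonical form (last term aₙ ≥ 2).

[19; 1, 2, 11]

669 = 19·34 + 23
34 = 1·23 + 11
23 = 2·11 + 1
11 = 11·1 + 0  (stop)
So 669/34 = [19; 1, 2, 11].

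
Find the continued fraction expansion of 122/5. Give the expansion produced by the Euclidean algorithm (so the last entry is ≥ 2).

[24; 2, 2]

122 = 24*5 + 2
5 = 2*2 + 1
2 = 2*1 + 0  (stop)
So 122/5 = [24; 2, 2].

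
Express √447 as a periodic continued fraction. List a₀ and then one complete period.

[21; 7, 42]

a₀ = ⌊√447⌋ = 21.
With m₀=0, d₀=1 and mₖ₊₁ = dₖaₖ − mₖ, dₖ₊₁ = (n − mₖ₊₁²)/dₖ, aₖ₊₁ = ⌊(a₀+mₖ₊₁)/dₖ₊₁⌋:
  k=1: m=21, d=6, a=7
  k=2: m=21, d=1, a=42
d=1 and a=2a₀=42 at k=2, so the next step gives (m, d) = (21, 6) again — its k=1 value — and the period has length 2.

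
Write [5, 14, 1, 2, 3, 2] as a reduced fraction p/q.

1713/338

Using pₖ = aₖpₖ₋₁ + pₖ₋₂ and qₖ = aₖqₖ₋₁ + qₖ₋₂:
  k=0: a=5, p=5, q=1
  k=1: a=14, p=71, q=14
  k=2: a=1, p=76, q=15
  k=3: a=2, p=223, q=44
  k=4: a=3, p=745, q=147
  k=5: a=2, p=1713, q=338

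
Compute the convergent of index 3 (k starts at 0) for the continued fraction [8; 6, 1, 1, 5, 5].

Using pₖ = aₖpₖ₋₁ + pₖ₋₂, qₖ = aₖqₖ₋₁ + qₖ₋₂ (with p₋₁=1, p₋₂=0, q₋₁=0, q₋₂=1):
  k=0: a=8, p=8, q=1
  k=1: a=6, p=49, q=6
  k=2: a=1, p=57, q=7
  k=3: a=1, p=106, q=13

106/13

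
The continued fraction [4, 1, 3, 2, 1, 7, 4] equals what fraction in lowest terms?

1970/413

Using pₖ = aₖpₖ₋₁ + pₖ₋₂ and qₖ = aₖqₖ₋₁ + qₖ₋₂:
  k=0: a=4, p=4, q=1
  k=1: a=1, p=5, q=1
  k=2: a=3, p=19, q=4
  k=3: a=2, p=43, q=9
  k=4: a=1, p=62, q=13
  k=5: a=7, p=477, q=100
  k=6: a=4, p=1970, q=413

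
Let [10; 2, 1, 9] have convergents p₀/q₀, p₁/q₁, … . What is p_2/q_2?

31/3

Using pₖ = aₖpₖ₋₁ + pₖ₋₂, qₖ = aₖqₖ₋₁ + qₖ₋₂ (with p₋₁=1, p₋₂=0, q₋₁=0, q₋₂=1):
  k=0: a=10, p=10, q=1
  k=1: a=2, p=21, q=2
  k=2: a=1, p=31, q=3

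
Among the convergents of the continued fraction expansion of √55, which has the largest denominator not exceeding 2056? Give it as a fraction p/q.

6593/889

√55 = [7; 2, 2, 2, 14, …] (period length 4).
Convergents:
  p_0/q_0 = 7/1
  p_1/q_1 = 15/2
  p_2/q_2 = 37/5
  p_3/q_3 = 89/12
  p_4/q_4 = 1283/173
  p_5/q_5 = 2655/358
  p_6/q_6 = 6593/889
  p_7/q_7 = 15841/2136
q_6 = 889 ≤ 2056 < 2136 = q_7, so the answer is 6593/889.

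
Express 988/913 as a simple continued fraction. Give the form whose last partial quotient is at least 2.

[1; 12, 5, 1, 3, 3]

988 = 1*913 + 75
913 = 12*75 + 13
75 = 5*13 + 10
13 = 1*10 + 3
10 = 3*3 + 1
3 = 3*1 + 0  (stop)
So 988/913 = [1; 12, 5, 1, 3, 3].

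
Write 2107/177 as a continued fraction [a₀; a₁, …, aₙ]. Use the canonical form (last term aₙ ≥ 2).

2107 = 11*177 + 160
177 = 1*160 + 17
160 = 9*17 + 7
17 = 2*7 + 3
7 = 2*3 + 1
3 = 3*1 + 0  (stop)
So 2107/177 = [11; 1, 9, 2, 2, 3].

[11; 1, 9, 2, 2, 3]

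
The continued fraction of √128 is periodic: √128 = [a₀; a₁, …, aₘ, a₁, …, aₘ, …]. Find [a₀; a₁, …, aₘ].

[11; 3, 5, 3, 22]

a₀ = ⌊√128⌋ = 11.
With m₀=0, d₀=1 and mₖ₊₁ = dₖaₖ − mₖ, dₖ₊₁ = (n − mₖ₊₁²)/dₖ, aₖ₊₁ = ⌊(a₀+mₖ₊₁)/dₖ₊₁⌋:
  k=1: m=11, d=7, a=3
  k=2: m=10, d=4, a=5
  k=3: m=10, d=7, a=3
  k=4: m=11, d=1, a=22
d=1 and a=2a₀=22 at k=4, so the next step gives (m, d) = (11, 7) again — its k=1 value — and the period has length 4.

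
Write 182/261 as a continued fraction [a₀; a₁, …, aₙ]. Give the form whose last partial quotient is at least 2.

[0; 1, 2, 3, 3, 2, 3]

182 = 0×261 + 182
261 = 1×182 + 79
182 = 2×79 + 24
79 = 3×24 + 7
24 = 3×7 + 3
7 = 2×3 + 1
3 = 3×1 + 0  (stop)
So 182/261 = [0; 1, 2, 3, 3, 2, 3].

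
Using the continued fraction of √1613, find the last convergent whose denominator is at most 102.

√1613 = [40; 6, 6, 80, …] (period length 3).
Convergents:
  p_0/q_0 = 40/1
  p_1/q_1 = 241/6
  p_2/q_2 = 1486/37
  p_3/q_3 = 119121/2966
q_2 = 37 ≤ 102 < 2966 = q_3, so the answer is 1486/37.

1486/37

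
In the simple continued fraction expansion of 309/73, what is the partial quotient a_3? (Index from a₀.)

2

309 = 4·73 + 17   →  a_0 = 4
73 = 4·17 + 5   →  a_1 = 4
17 = 3·5 + 2   →  a_2 = 3
5 = 2·2 + 1   →  a_3 = 2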